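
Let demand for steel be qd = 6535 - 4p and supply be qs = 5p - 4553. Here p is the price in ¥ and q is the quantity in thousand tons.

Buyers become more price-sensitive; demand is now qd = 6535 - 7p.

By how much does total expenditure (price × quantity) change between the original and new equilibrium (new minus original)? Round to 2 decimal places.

Solve the original market: 6535 - 4p = 5p - 4553, hence p = 1232 and q = 1607.
The shock moves the curves to qd = 6535 - 7p and qs = 5p - 4553.
New equilibrium: 6535 - 7p = 5p - 4553 ⇒ 11088 = 12p ⇒ p = 924, q = 67.
Expenditure moves from 1232×1607 = 1979824 to 924×67 = 61908; change = -1917916.00.

-1917916.00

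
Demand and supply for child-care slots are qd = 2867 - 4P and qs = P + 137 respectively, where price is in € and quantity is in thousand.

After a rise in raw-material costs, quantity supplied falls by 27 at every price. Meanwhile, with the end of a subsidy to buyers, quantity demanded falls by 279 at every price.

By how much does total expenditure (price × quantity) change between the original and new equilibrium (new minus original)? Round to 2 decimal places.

-72782.64

Before the shock: 2867 - 4P = P + 137 ⇒ 2730 = 5P ⇒ P = 546, q = 683.
After the shift, demand is qd = 2588 - 4P and supply is qs = P + 110.
Clearing the new market: 2588 - 4P = P + 110, so P = 495.6 and q = 605.6.
Expenditure moves from 546×683 = 372918 to 495.6×605.6 = 300135.36; change = -72782.64.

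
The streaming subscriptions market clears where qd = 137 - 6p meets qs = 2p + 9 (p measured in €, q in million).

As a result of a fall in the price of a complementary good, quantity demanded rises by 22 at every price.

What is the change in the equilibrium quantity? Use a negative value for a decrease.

+5.5

Original equilibrium: 137 - 6p = 2p + 9 gives 128 = 8p, so p = 16 and q = 41.
The shock moves the curves to qd = 159 - 6p and qs = 2p + 9.
Clearing the new market: 159 - 6p = 2p + 9, so p = 18.75 and q = 46.5.
Δq = 46.5 − 41 = +5.5.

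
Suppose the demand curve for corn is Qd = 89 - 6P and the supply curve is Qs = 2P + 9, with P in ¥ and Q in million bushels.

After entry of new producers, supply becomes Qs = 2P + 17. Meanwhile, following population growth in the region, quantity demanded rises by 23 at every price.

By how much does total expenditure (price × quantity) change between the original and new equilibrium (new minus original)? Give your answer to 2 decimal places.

Before the shock: 89 - 6P = 2P + 9 ⇒ 80 = 8P ⇒ P = 10, Q = 29.
The shock moves the curves to Qd = 112 - 6P and Qs = 2P + 17.
Setting them equal: 112 - 6P = 2P + 17 → 95 = 8P, so P = 11.875 and Q = 40.75.
Expenditure moves from 10×29 = 290 to 11.875×40.75 = 483.90625; change = +193.91.

+193.91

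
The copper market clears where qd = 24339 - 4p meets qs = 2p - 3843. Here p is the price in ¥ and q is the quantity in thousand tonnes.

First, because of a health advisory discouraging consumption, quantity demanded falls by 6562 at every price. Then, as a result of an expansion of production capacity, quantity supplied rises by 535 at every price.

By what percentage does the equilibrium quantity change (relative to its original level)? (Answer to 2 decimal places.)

-32.98

Initially, 24339 - 4p = 2p - 3843, so 28182 = 6p and p = 4697, q = 5551.
With the change applied: demand qd = 17777 - 4p, supply qs = 2p - 3308.
Clearing the new market: 17777 - 4p = 2p - 3308, so p = 21085/6 ≈ 3514.1667 and q = 11161/3 ≈ 3720.3333.
%Δq = (3720.3333 − 5551) / 5551 × 100 = -32.98%.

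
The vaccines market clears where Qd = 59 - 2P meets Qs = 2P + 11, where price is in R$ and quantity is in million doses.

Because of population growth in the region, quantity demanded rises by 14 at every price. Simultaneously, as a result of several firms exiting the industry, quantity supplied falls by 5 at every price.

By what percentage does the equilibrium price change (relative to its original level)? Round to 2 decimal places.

+39.58

Solve the original market: 59 - 2P = 2P + 11, hence P = 12 and Q = 35.
With the change applied: demand Qd = 73 - 2P, supply Qs = 2P + 6.
Equate the new curves: 73 - 2P = 2P + 6, giving 67 = 4P, P = 16.75, Q = 39.5.
%ΔP = (16.75 − 12) / 12 × 100 = +39.58%.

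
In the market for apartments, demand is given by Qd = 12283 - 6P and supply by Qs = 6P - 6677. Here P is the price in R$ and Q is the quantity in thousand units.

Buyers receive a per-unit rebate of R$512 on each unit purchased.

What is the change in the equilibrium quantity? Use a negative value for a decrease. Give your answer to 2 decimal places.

Initially, 12283 - 6P = 6P - 6677, so 18960 = 12P and P = 1580, Q = 2803.
Since buyers' out-of-pocket price is the market price minus the rebate, the effective demand curve becomes Qd = 15355 - 6P.
New equilibrium: 15355 - 6P = 6P - 6677 ⇒ 22032 = 12P ⇒ P = 1836, Q = 4339.
ΔQ = 4339 − 2803 = +1536.00.

+1536.00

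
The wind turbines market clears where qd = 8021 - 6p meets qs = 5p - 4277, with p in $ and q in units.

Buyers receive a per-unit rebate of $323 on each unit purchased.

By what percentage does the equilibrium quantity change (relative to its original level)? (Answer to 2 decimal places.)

Solve the original market: 8021 - 6p = 5p - 4277, hence p = 1118 and q = 1313.
Since buyers' out-of-pocket price is the market price minus the rebate, the effective demand curve becomes qd = 9959 - 6p.
New equilibrium: 9959 - 6p = 5p - 4277 ⇒ 14236 = 11p ⇒ p = 14236/11 ≈ 1294.1818, q = 24133/11 ≈ 2193.9091.
%Δq = (2193.9091 − 1313) / 1313 × 100 = +67.09%.

+67.09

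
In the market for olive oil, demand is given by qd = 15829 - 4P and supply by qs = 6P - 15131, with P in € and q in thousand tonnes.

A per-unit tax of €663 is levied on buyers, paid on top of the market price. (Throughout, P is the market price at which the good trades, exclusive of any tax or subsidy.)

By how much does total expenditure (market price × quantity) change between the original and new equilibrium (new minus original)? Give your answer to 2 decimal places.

-5417982.96

Solve the original market: 15829 - 4P = 6P - 15131, hence P = 3096 and q = 3445.
Since buyers pay the price plus the tax, the effective demand curve becomes qd = 13177 - 4P.
Equate the new curves: 13177 - 4P = 6P - 15131, giving 28308 = 10P, P = 2830.8, q = 1853.8.
Expenditure moves from 3096×3445 = 10665720 to 2830.8×1853.8 = 5247737.04; change = -5417982.96.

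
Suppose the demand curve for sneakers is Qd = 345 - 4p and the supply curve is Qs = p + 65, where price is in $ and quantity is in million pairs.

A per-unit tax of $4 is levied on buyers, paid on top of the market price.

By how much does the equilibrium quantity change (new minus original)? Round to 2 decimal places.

Solve the original market: 345 - 4p = p + 65, hence p = 56 and Q = 121.
Since buyers pay the price plus the tax, the effective demand curve becomes Qd = 329 - 4p.
Equate the new curves: 329 - 4p = p + 65, giving 264 = 5p, p = 52.8, Q = 117.8.
ΔQ = 117.8 − 121 = -3.20.

-3.20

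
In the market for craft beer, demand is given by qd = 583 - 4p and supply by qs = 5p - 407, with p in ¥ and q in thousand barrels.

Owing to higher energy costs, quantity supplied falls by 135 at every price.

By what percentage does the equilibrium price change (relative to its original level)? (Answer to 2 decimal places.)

+13.64

Solve the original market: 583 - 4p = 5p - 407, hence p = 110 and q = 143.
The shock moves the curves to qd = 583 - 4p and qs = 5p - 542.
New equilibrium: 583 - 4p = 5p - 542 ⇒ 1125 = 9p ⇒ p = 125, q = 83.
%Δp = (125 − 110) / 110 × 100 = +13.64%.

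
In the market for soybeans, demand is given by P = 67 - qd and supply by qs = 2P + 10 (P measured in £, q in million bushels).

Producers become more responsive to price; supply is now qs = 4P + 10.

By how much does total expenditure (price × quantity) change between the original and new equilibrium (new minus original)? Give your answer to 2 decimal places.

-278.16

Before the shock: 67 - P = 2P + 10 ⇒ 57 = 3P ⇒ P = 19, q = 48.
With the change applied: demand qd = 67 - P, supply qs = 4P + 10.
New equilibrium: 67 - P = 4P + 10 ⇒ 57 = 5P ⇒ P = 11.4, q = 55.6.
Expenditure moves from 19×48 = 912 to 11.4×55.6 = 633.84; change = -278.16.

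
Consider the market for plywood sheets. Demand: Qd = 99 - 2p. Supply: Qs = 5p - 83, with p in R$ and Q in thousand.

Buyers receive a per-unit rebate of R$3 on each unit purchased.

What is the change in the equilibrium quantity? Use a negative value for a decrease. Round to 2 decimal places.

+4.29

Original equilibrium: 99 - 2p = 5p - 83 gives 182 = 7p, so p = 26 and Q = 47.
Since buyers' out-of-pocket price is the market price minus the rebate, the effective demand curve becomes Qd = 105 - 2p.
Setting them equal: 105 - 2p = 5p - 83 → 188 = 7p, so p = 188/7 ≈ 26.8571 and Q = 359/7 ≈ 51.2857.
ΔQ = 51.2857 − 47 = +4.29.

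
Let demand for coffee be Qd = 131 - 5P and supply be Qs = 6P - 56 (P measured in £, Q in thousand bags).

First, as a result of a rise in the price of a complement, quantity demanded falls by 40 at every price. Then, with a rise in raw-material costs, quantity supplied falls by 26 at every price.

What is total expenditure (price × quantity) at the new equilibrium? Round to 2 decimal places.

Solve the original market: 131 - 5P = 6P - 56, hence P = 17 and Q = 46.
The shock moves the curves to Qd = 91 - 5P and Qs = 6P - 82.
Setting them equal: 91 - 5P = 6P - 82 → 173 = 11P, so P = 173/11 ≈ 15.7273 and Q = 136/11 ≈ 12.3636.
New expenditure = 15.7273 × 12.3636 = 194.45.

194.45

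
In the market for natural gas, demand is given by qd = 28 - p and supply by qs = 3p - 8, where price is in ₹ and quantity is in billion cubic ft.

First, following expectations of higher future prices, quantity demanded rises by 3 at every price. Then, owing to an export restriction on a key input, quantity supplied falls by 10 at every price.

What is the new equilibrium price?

Before the shock: 28 - p = 3p - 8 ⇒ 36 = 4p ⇒ p = 9, q = 19.
With the change applied: demand qd = 31 - p, supply qs = 3p - 18.
New equilibrium: 31 - p = 3p - 18 ⇒ 49 = 4p ⇒ p = 12.25, q = 18.75.

12.25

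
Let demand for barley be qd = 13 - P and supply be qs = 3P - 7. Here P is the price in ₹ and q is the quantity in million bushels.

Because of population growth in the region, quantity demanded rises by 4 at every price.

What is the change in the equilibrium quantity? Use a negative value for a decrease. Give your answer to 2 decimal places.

+3.00

Initially, 13 - P = 3P - 7, so 20 = 4P and P = 5, q = 8.
With the change applied: demand qd = 17 - P, supply qs = 3P - 7.
Equate the new curves: 17 - P = 3P - 7, giving 24 = 4P, P = 6, q = 11.
Δq = 11 − 8 = +3.00.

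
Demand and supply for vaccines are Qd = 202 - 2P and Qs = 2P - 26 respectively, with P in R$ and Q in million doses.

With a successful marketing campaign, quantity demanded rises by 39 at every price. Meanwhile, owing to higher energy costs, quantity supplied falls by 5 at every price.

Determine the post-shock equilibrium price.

68

Before the shock: 202 - 2P = 2P - 26 ⇒ 228 = 4P ⇒ P = 57, Q = 88.
The shock moves the curves to Qd = 241 - 2P and Qs = 2P - 31.
Equate the new curves: 241 - 2P = 2P - 31, giving 272 = 4P, P = 68, Q = 105.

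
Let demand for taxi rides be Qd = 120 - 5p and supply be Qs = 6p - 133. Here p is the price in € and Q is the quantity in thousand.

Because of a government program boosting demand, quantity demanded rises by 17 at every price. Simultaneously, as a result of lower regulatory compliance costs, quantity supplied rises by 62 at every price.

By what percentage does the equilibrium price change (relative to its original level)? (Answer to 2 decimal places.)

Solve the original market: 120 - 5p = 6p - 133, hence p = 23 and Q = 5.
After the shift, demand is Qd = 137 - 5p and supply is Qs = 6p - 71.
Equate the new curves: 137 - 5p = 6p - 71, giving 208 = 11p, p = 208/11 ≈ 18.9091, Q = 467/11 ≈ 42.4545.
%Δp = (18.9091 − 23) / 23 × 100 = -17.79%.

-17.79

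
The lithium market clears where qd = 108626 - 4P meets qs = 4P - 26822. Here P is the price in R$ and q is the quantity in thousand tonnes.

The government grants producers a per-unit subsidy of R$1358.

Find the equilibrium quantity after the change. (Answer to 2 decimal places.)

43618.00

Initially, 108626 - 4P = 4P - 26822, so 135448 = 8P and P = 16931, q = 40902.
Since sellers receive the price plus the subsidy, the effective supply curve becomes qs = 4P - 21390.
Clearing the new market: 108626 - 4P = 4P - 21390, so P = 16252 and q = 43618.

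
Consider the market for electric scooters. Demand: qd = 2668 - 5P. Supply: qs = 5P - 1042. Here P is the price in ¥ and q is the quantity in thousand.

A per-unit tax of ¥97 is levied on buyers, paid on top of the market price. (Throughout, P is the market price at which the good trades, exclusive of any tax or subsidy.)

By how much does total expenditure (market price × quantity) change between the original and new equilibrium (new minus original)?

Solve the original market: 2668 - 5P = 5P - 1042, hence P = 371 and q = 813.
Since buyers pay the price plus the tax, the effective demand curve becomes qd = 2183 - 5P.
Setting them equal: 2183 - 5P = 5P - 1042 → 3225 = 10P, so P = 322.5 and q = 570.5.
Expenditure moves from 371×813 = 301623 to 322.5×570.5 = 183986.25; change = -117636.75.

-117636.75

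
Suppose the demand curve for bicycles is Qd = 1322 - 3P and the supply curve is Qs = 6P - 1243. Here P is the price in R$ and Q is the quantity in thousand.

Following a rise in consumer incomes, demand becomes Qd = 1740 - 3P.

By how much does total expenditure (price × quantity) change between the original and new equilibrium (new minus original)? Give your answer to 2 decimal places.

Solve the original market: 1322 - 3P = 6P - 1243, hence P = 285 and Q = 467.
With the change applied: demand Qd = 1740 - 3P, supply Qs = 6P - 1243.
New equilibrium: 1740 - 3P = 6P - 1243 ⇒ 2983 = 9P ⇒ P = 2983/9 ≈ 331.4444, Q = 2237/3 ≈ 745.6667.
Expenditure moves from 285×467 = 133095 to 331.4444×745.6667 = 247147.0741; change = +114052.07.

+114052.07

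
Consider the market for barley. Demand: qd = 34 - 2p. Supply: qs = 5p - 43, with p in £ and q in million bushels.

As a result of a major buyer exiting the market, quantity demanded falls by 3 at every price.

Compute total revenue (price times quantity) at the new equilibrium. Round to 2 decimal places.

104.20

Original equilibrium: 34 - 2p = 5p - 43 gives 77 = 7p, so p = 11 and q = 12.
The shock moves the curves to qd = 31 - 2p and qs = 5p - 43.
New equilibrium: 31 - 2p = 5p - 43 ⇒ 74 = 7p ⇒ p = 74/7 ≈ 10.5714, q = 69/7 ≈ 9.8571.
New expenditure = 10.5714 × 9.8571 = 104.20.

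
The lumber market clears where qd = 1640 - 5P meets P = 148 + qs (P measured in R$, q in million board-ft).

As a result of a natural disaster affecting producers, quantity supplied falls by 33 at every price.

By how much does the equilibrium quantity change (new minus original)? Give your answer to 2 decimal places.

-27.50

Original equilibrium: 1640 - 5P = P - 148 gives 1788 = 6P, so P = 298 and q = 150.
With the change applied: demand qd = 1640 - 5P, supply qs = P - 181.
New equilibrium: 1640 - 5P = P - 181 ⇒ 1821 = 6P ⇒ P = 303.5, q = 122.5.
Δq = 122.5 − 150 = -27.50.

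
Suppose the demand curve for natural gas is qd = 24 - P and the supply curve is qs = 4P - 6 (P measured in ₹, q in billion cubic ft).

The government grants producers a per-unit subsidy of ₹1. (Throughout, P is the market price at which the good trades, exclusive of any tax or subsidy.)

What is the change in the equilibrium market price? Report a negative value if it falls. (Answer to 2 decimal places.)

Initially, 24 - P = 4P - 6, so 30 = 5P and P = 6, q = 18.
Since sellers receive the price plus the subsidy, the effective supply curve becomes qs = 4P - 2.
Equate the new curves: 24 - P = 4P - 2, giving 26 = 5P, P = 5.2, q = 18.8.
ΔP = 5.2 − 6 = -0.80.

-0.80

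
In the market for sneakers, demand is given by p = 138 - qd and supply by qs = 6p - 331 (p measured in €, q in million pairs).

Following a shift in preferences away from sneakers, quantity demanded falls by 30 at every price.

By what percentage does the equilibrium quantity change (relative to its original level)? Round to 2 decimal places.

Solve the original market: 138 - p = 6p - 331, hence p = 67 and q = 71.
With the change applied: demand qd = 108 - p, supply qs = 6p - 331.
Setting them equal: 108 - p = 6p - 331 → 439 = 7p, so p = 439/7 ≈ 62.7143 and q = 317/7 ≈ 45.2857.
%Δq = (45.2857 − 71) / 71 × 100 = -36.22%.

-36.22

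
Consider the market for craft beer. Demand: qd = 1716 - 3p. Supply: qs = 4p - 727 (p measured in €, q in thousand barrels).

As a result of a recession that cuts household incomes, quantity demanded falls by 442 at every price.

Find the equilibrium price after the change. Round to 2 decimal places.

Original equilibrium: 1716 - 3p = 4p - 727 gives 2443 = 7p, so p = 349 and q = 669.
The new curves are qd = 1274 - 3p (demand) and qs = 4p - 727 (supply).
New equilibrium: 1274 - 3p = 4p - 727 ⇒ 2001 = 7p ⇒ p = 2001/7 ≈ 285.8571, q = 2915/7 ≈ 416.4286.

285.86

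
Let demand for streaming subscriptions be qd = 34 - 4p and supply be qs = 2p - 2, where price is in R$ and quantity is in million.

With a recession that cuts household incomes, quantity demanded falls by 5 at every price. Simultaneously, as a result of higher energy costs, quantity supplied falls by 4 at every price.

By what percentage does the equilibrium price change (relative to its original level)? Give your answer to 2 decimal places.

-2.78

Solve the original market: 34 - 4p = 2p - 2, hence p = 6 and q = 10.
After the shift, demand is qd = 29 - 4p and supply is qs = 2p - 6.
Clearing the new market: 29 - 4p = 2p - 6, so p = 35/6 ≈ 5.8333 and q = 17/3 ≈ 5.6667.
%Δp = (5.8333 − 6) / 6 × 100 = -2.78%.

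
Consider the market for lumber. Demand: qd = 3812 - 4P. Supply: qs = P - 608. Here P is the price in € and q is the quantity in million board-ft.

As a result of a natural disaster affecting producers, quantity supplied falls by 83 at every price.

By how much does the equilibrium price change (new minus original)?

Solve the original market: 3812 - 4P = P - 608, hence P = 884 and q = 276.
After the shift, demand is qd = 3812 - 4P and supply is qs = P - 691.
Equate the new curves: 3812 - 4P = P - 691, giving 4503 = 5P, P = 900.6, q = 209.6.
ΔP = 900.6 − 884 = +16.6.

+16.6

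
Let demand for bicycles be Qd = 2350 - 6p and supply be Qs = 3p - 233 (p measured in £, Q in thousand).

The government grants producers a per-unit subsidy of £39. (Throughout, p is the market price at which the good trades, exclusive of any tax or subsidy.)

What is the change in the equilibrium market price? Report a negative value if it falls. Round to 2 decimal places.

-13.00

Solve the original market: 2350 - 6p = 3p - 233, hence p = 287 and Q = 628.
Since sellers receive the price plus the subsidy, the effective supply curve becomes Qs = 3p - 116.
New equilibrium: 2350 - 6p = 3p - 116 ⇒ 2466 = 9p ⇒ p = 274, Q = 706.
Δp = 274 − 287 = -13.00.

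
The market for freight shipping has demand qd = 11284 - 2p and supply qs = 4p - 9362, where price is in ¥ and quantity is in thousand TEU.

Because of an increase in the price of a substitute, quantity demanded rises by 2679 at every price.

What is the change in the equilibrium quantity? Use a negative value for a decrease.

+1786

Original equilibrium: 11284 - 2p = 4p - 9362 gives 20646 = 6p, so p = 3441 and q = 4402.
The shock moves the curves to qd = 13963 - 2p and qs = 4p - 9362.
Clearing the new market: 13963 - 2p = 4p - 9362, so p = 3887.5 and q = 6188.
Δq = 6188 − 4402 = +1786.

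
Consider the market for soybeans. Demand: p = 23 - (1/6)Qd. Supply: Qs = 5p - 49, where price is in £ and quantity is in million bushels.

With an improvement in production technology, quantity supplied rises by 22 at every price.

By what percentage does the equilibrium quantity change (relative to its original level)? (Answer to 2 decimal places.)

Solve the original market: 138 - 6p = 5p - 49, hence p = 17 and Q = 36.
The new curves are Qd = 138 - 6p (demand) and Qs = 5p - 27 (supply).
New equilibrium: 138 - 6p = 5p - 27 ⇒ 165 = 11p ⇒ p = 15, Q = 48.
%ΔQ = (48 − 36) / 36 × 100 = +33.33%.

+33.33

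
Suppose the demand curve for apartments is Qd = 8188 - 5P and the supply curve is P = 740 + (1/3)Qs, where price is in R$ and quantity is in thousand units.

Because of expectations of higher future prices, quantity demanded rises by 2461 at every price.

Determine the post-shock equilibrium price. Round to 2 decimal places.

1608.63

Original equilibrium: 8188 - 5P = 3P - 2220 gives 10408 = 8P, so P = 1301 and Q = 1683.
The shock moves the curves to Qd = 10649 - 5P and Qs = 3P - 2220.
New equilibrium: 10649 - 5P = 3P - 2220 ⇒ 12869 = 8P ⇒ P = 1608.625, Q = 2605.875.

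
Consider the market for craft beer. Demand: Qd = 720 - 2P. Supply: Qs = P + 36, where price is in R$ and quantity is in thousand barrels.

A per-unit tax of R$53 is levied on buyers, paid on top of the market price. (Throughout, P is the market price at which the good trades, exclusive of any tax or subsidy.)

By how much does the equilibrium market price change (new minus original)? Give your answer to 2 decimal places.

-35.33

Initially, 720 - 2P = P + 36, so 684 = 3P and P = 228, Q = 264.
Since buyers pay the price plus the tax, the effective demand curve becomes Qd = 614 - 2P.
Setting them equal: 614 - 2P = P + 36 → 578 = 3P, so P = 578/3 ≈ 192.6667 and Q = 686/3 ≈ 228.6667.
ΔP = 192.6667 − 228 = -35.33.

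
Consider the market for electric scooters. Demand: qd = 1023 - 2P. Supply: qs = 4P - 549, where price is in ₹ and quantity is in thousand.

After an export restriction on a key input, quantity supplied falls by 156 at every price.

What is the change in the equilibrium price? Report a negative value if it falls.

Before the shock: 1023 - 2P = 4P - 549 ⇒ 1572 = 6P ⇒ P = 262, q = 499.
With the change applied: demand qd = 1023 - 2P, supply qs = 4P - 705.
Equate the new curves: 1023 - 2P = 4P - 705, giving 1728 = 6P, P = 288, q = 447.
ΔP = 288 − 262 = +26.

+26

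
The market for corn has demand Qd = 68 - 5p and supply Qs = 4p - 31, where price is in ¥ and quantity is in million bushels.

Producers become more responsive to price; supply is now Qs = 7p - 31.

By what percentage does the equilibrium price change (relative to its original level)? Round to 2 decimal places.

Original equilibrium: 68 - 5p = 4p - 31 gives 99 = 9p, so p = 11 and Q = 13.
After the shift, demand is Qd = 68 - 5p and supply is Qs = 7p - 31.
Setting them equal: 68 - 5p = 7p - 31 → 99 = 12p, so p = 8.25 and Q = 26.75.
%Δp = (8.25 − 11) / 11 × 100 = -25.00%.

-25.00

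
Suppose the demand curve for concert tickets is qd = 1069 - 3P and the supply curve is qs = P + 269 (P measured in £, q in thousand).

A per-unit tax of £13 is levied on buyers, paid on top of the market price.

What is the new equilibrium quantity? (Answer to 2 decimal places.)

Initially, 1069 - 3P = P + 269, so 800 = 4P and P = 200, q = 469.
Since buyers pay the price plus the tax, the effective demand curve becomes qd = 1030 - 3P.
Equate the new curves: 1030 - 3P = P + 269, giving 761 = 4P, P = 190.25, q = 459.25.

459.25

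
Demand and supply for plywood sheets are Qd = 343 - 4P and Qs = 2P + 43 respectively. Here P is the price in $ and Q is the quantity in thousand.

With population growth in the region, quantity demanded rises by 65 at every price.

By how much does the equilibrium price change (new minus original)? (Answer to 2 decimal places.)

Initially, 343 - 4P = 2P + 43, so 300 = 6P and P = 50, Q = 143.
The shock moves the curves to Qd = 408 - 4P and Qs = 2P + 43.
New equilibrium: 408 - 4P = 2P + 43 ⇒ 365 = 6P ⇒ P = 365/6 ≈ 60.8333, Q = 494/3 ≈ 164.6667.
ΔP = 60.8333 − 50 = +10.83.

+10.83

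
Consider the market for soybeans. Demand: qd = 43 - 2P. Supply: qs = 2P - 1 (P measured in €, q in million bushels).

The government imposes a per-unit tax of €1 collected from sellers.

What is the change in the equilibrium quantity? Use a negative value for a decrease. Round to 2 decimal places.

Solve the original market: 43 - 2P = 2P - 1, hence P = 11 and q = 21.
Since sellers keep the price net of the tax, the effective supply curve becomes qs = 2P - 3.
Clearing the new market: 43 - 2P = 2P - 3, so P = 11.5 and q = 20.
Δq = 20 − 21 = -1.00.

-1.00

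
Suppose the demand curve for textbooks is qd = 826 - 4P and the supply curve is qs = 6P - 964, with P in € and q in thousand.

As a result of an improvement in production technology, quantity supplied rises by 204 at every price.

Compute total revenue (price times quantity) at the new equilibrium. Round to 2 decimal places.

30387.76

Before the shock: 826 - 4P = 6P - 964 ⇒ 1790 = 10P ⇒ P = 179, q = 110.
The shock moves the curves to qd = 826 - 4P and qs = 6P - 760.
Clearing the new market: 826 - 4P = 6P - 760, so P = 158.6 and q = 191.6.
New expenditure = 158.6 × 191.6 = 30387.76.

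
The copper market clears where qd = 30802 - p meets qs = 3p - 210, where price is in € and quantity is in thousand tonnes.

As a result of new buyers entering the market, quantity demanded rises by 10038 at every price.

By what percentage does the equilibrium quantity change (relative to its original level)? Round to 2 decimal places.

+32.66

Before the shock: 30802 - p = 3p - 210 ⇒ 31012 = 4p ⇒ p = 7753, q = 23049.
After the shift, demand is qd = 40840 - p and supply is qs = 3p - 210.
Clearing the new market: 40840 - p = 3p - 210, so p = 10262.5 and q = 30577.5.
%Δq = (30577.5 − 23049) / 23049 × 100 = +32.66%.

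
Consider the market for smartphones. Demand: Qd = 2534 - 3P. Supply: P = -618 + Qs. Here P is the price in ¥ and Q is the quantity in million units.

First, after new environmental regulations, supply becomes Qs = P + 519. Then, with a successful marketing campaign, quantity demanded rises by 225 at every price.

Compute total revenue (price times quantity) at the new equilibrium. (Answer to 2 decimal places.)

Initially, 2534 - 3P = P + 618, so 1916 = 4P and P = 479, Q = 1097.
The new curves are Qd = 2759 - 3P (demand) and Qs = P + 519 (supply).
Setting them equal: 2759 - 3P = P + 519 → 2240 = 4P, so P = 560 and Q = 1079.
New expenditure = 560 × 1079 = 604240.00.

604240.00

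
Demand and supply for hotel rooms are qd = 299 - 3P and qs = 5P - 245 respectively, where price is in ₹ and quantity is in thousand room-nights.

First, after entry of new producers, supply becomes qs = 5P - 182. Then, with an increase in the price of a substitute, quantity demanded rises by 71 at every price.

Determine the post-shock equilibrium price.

Solve the original market: 299 - 3P = 5P - 245, hence P = 68 and q = 95.
The shock moves the curves to qd = 370 - 3P and qs = 5P - 182.
Equate the new curves: 370 - 3P = 5P - 182, giving 552 = 8P, P = 69, q = 163.

69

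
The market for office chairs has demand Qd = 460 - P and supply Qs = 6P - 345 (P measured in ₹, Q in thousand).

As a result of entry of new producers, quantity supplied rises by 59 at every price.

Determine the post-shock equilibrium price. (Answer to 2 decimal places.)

Initially, 460 - P = 6P - 345, so 805 = 7P and P = 115, Q = 345.
After the shift, demand is Qd = 460 - P and supply is Qs = 6P - 286.
Setting them equal: 460 - P = 6P - 286 → 746 = 7P, so P = 746/7 ≈ 106.5714 and Q = 2474/7 ≈ 353.4286.

106.57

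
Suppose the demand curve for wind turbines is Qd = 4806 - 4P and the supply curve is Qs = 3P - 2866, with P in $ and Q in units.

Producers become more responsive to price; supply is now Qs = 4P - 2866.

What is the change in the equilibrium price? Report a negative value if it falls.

Before the shock: 4806 - 4P = 3P - 2866 ⇒ 7672 = 7P ⇒ P = 1096, Q = 422.
With the change applied: demand Qd = 4806 - 4P, supply Qs = 4P - 2866.
Setting them equal: 4806 - 4P = 4P - 2866 → 7672 = 8P, so P = 959 and Q = 970.
ΔP = 959 − 1096 = -137.

-137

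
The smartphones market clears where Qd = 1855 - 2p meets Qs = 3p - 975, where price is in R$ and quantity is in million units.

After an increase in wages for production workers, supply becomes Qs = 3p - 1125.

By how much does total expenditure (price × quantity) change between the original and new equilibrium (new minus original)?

-14070

Original equilibrium: 1855 - 2p = 3p - 975 gives 2830 = 5p, so p = 566 and Q = 723.
With the change applied: demand Qd = 1855 - 2p, supply Qs = 3p - 1125.
Setting them equal: 1855 - 2p = 3p - 1125 → 2980 = 5p, so p = 596 and Q = 663.
Expenditure moves from 566×723 = 409218 to 596×663 = 395148; change = -14070.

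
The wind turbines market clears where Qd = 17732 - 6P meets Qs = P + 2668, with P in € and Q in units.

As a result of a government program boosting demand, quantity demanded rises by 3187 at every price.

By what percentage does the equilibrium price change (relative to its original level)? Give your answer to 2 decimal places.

Initially, 17732 - 6P = P + 2668, so 15064 = 7P and P = 2152, Q = 4820.
After the shift, demand is Qd = 20919 - 6P and supply is Qs = P + 2668.
New equilibrium: 20919 - 6P = P + 2668 ⇒ 18251 = 7P ⇒ P = 18251/7 ≈ 2607.2857, Q = 36927/7 ≈ 5275.2857.
%ΔP = (2607.2857 − 2152) / 2152 × 100 = +21.16%.

+21.16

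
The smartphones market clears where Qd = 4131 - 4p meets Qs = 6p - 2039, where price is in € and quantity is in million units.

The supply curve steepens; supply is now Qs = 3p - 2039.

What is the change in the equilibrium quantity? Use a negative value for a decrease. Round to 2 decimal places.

-1057.71

Initially, 4131 - 4p = 6p - 2039, so 6170 = 10p and p = 617, Q = 1663.
The shock moves the curves to Qd = 4131 - 4p and Qs = 3p - 2039.
Setting them equal: 4131 - 4p = 3p - 2039 → 6170 = 7p, so p = 6170/7 ≈ 881.4286 and Q = 4237/7 ≈ 605.2857.
ΔQ = 605.2857 − 1663 = -1057.71.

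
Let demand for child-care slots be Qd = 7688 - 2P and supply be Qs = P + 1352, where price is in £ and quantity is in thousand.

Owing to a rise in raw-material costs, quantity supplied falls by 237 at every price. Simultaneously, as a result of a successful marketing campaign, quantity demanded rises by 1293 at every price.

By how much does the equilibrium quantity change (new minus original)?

+273

Initially, 7688 - 2P = P + 1352, so 6336 = 3P and P = 2112, Q = 3464.
The new curves are Qd = 8981 - 2P (demand) and Qs = P + 1115 (supply).
New equilibrium: 8981 - 2P = P + 1115 ⇒ 7866 = 3P ⇒ P = 2622, Q = 3737.
ΔQ = 3737 − 3464 = +273.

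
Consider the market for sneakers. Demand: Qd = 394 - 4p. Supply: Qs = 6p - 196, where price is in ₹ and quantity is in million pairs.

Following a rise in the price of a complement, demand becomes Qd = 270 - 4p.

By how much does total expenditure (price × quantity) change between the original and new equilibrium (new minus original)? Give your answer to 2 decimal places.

-5426.24

Before the shock: 394 - 4p = 6p - 196 ⇒ 590 = 10p ⇒ p = 59, Q = 158.
With the change applied: demand Qd = 270 - 4p, supply Qs = 6p - 196.
Equate the new curves: 270 - 4p = 6p - 196, giving 466 = 10p, p = 46.6, Q = 83.6.
Expenditure moves from 59×158 = 9322 to 46.6×83.6 = 3895.76; change = -5426.24.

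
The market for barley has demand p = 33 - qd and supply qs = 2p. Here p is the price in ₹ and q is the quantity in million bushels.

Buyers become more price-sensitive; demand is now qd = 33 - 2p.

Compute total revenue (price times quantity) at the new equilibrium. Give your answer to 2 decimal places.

Solve the original market: 33 - p = 2p, hence p = 11 and q = 22.
With the change applied: demand qd = 33 - 2p, supply qs = 2p.
Setting them equal: 33 - 2p = 2p → 33 = 4p, so p = 8.25 and q = 16.5.
New expenditure = 8.25 × 16.5 = 136.13.

136.13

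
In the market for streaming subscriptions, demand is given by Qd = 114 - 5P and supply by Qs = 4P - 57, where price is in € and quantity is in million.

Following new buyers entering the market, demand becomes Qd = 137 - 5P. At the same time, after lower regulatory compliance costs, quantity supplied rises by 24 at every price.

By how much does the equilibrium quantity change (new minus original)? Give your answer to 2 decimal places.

Original equilibrium: 114 - 5P = 4P - 57 gives 171 = 9P, so P = 19 and Q = 19.
The new curves are Qd = 137 - 5P (demand) and Qs = 4P - 33 (supply).
Clearing the new market: 137 - 5P = 4P - 33, so P = 170/9 ≈ 18.8889 and Q = 383/9 ≈ 42.5556.
ΔQ = 42.5556 − 19 = +23.56.

+23.56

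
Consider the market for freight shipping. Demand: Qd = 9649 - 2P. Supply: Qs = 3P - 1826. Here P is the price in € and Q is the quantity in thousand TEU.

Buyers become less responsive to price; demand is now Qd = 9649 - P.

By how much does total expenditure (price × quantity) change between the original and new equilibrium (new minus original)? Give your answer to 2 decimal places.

Solve the original market: 9649 - 2P = 3P - 1826, hence P = 2295 and Q = 5059.
The shock moves the curves to Qd = 9649 - P and Qs = 3P - 1826.
Setting them equal: 9649 - P = 3P - 1826 → 11475 = 4P, so P = 2868.75 and Q = 6780.25.
Expenditure moves from 2295×5059 = 11610405 to 2868.75×6780.25 = 19450842.1875; change = +7840437.19.

+7840437.19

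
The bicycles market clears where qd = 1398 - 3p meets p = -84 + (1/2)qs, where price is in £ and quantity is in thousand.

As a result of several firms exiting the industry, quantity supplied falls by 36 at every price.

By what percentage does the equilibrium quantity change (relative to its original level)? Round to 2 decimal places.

Initially, 1398 - 3p = 2p + 168, so 1230 = 5p and p = 246, q = 660.
The shock moves the curves to qd = 1398 - 3p and qs = 2p + 132.
Clearing the new market: 1398 - 3p = 2p + 132, so p = 253.2 and q = 638.4.
%Δq = (638.4 − 660) / 660 × 100 = -3.27%.

-3.27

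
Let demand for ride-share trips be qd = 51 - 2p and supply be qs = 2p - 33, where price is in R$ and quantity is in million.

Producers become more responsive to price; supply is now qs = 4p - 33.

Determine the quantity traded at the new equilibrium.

23

Initially, 51 - 2p = 2p - 33, so 84 = 4p and p = 21, q = 9.
The new curves are qd = 51 - 2p (demand) and qs = 4p - 33 (supply).
Equate the new curves: 51 - 2p = 4p - 33, giving 84 = 6p, p = 14, q = 23.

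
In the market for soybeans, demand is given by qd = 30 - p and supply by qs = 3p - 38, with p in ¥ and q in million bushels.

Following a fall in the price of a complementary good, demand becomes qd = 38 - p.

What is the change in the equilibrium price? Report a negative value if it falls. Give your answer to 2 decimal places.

Solve the original market: 30 - p = 3p - 38, hence p = 17 and q = 13.
With the change applied: demand qd = 38 - p, supply qs = 3p - 38.
New equilibrium: 38 - p = 3p - 38 ⇒ 76 = 4p ⇒ p = 19, q = 19.
Δp = 19 − 17 = +2.00.

+2.00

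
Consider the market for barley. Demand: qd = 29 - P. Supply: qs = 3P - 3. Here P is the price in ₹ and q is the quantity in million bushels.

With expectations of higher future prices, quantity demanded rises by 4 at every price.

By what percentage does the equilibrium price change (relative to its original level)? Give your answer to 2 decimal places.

Original equilibrium: 29 - P = 3P - 3 gives 32 = 4P, so P = 8 and q = 21.
After the shift, demand is qd = 33 - P and supply is qs = 3P - 3.
Equate the new curves: 33 - P = 3P - 3, giving 36 = 4P, P = 9, q = 24.
%ΔP = (9 − 8) / 8 × 100 = +12.50%.

+12.50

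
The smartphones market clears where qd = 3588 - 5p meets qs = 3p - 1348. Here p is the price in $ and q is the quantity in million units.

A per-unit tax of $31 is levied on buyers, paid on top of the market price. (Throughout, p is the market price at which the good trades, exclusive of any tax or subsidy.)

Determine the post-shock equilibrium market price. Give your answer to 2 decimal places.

Original equilibrium: 3588 - 5p = 3p - 1348 gives 4936 = 8p, so p = 617 and q = 503.
Since buyers pay the price plus the tax, the effective demand curve becomes qd = 3433 - 5p.
New equilibrium: 3433 - 5p = 3p - 1348 ⇒ 4781 = 8p ⇒ p = 597.625, q = 444.875.

597.63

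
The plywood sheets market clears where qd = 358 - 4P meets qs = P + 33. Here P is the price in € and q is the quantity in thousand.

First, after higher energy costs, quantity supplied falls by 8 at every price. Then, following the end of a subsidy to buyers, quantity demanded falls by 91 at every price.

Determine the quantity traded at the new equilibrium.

73.4

Solve the original market: 358 - 4P = P + 33, hence P = 65 and q = 98.
With the change applied: demand qd = 267 - 4P, supply qs = P + 25.
Equate the new curves: 267 - 4P = P + 25, giving 242 = 5P, P = 48.4, q = 73.4.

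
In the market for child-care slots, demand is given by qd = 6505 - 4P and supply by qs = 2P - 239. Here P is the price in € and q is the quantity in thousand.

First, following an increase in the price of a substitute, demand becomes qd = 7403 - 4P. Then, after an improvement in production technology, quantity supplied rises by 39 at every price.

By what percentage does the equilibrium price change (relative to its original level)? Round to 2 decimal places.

+12.74

Solve the original market: 6505 - 4P = 2P - 239, hence P = 1124 and q = 2009.
The new curves are qd = 7403 - 4P (demand) and qs = 2P - 200 (supply).
Equate the new curves: 7403 - 4P = 2P - 200, giving 7603 = 6P, P = 7603/6 ≈ 1267.1667, q = 7003/3 ≈ 2334.3333.
%ΔP = (1267.1667 − 1124) / 1124 × 100 = +12.74%.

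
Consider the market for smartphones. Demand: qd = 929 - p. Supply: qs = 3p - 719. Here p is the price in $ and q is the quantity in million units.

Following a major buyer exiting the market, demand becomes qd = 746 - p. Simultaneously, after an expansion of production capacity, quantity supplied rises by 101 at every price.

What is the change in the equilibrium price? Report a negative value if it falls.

Before the shock: 929 - p = 3p - 719 ⇒ 1648 = 4p ⇒ p = 412, q = 517.
With the change applied: demand qd = 746 - p, supply qs = 3p - 618.
Equate the new curves: 746 - p = 3p - 618, giving 1364 = 4p, p = 341, q = 405.
Δp = 341 − 412 = -71.

-71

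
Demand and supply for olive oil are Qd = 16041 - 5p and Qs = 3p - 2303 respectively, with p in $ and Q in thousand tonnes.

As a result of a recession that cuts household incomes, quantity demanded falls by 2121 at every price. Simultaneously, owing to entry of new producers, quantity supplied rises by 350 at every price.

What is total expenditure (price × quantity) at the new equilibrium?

Original equilibrium: 16041 - 5p = 3p - 2303 gives 18344 = 8p, so p = 2293 and Q = 4576.
With the change applied: demand Qd = 13920 - 5p, supply Qs = 3p - 1953.
Setting them equal: 13920 - 5p = 3p - 1953 → 15873 = 8p, so p = 1984.125 and Q = 3999.375.
New expenditure = 1984.125 × 3999.375 = 7935259.921875.

7935259.921875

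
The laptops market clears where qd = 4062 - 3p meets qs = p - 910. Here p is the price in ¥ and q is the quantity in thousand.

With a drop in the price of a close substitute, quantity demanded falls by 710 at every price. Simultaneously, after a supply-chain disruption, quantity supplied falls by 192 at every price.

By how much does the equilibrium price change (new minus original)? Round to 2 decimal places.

-129.50

Initially, 4062 - 3p = p - 910, so 4972 = 4p and p = 1243, q = 333.
The shock moves the curves to qd = 3352 - 3p and qs = p - 1102.
Setting them equal: 3352 - 3p = p - 1102 → 4454 = 4p, so p = 1113.5 and q = 11.5.
Δp = 1113.5 − 1243 = -129.50.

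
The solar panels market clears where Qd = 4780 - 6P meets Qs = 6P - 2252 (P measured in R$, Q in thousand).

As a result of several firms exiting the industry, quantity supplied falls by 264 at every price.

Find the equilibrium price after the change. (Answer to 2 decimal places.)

608.00

Before the shock: 4780 - 6P = 6P - 2252 ⇒ 7032 = 12P ⇒ P = 586, Q = 1264.
With the change applied: demand Qd = 4780 - 6P, supply Qs = 6P - 2516.
Equate the new curves: 4780 - 6P = 6P - 2516, giving 7296 = 12P, P = 608, Q = 1132.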